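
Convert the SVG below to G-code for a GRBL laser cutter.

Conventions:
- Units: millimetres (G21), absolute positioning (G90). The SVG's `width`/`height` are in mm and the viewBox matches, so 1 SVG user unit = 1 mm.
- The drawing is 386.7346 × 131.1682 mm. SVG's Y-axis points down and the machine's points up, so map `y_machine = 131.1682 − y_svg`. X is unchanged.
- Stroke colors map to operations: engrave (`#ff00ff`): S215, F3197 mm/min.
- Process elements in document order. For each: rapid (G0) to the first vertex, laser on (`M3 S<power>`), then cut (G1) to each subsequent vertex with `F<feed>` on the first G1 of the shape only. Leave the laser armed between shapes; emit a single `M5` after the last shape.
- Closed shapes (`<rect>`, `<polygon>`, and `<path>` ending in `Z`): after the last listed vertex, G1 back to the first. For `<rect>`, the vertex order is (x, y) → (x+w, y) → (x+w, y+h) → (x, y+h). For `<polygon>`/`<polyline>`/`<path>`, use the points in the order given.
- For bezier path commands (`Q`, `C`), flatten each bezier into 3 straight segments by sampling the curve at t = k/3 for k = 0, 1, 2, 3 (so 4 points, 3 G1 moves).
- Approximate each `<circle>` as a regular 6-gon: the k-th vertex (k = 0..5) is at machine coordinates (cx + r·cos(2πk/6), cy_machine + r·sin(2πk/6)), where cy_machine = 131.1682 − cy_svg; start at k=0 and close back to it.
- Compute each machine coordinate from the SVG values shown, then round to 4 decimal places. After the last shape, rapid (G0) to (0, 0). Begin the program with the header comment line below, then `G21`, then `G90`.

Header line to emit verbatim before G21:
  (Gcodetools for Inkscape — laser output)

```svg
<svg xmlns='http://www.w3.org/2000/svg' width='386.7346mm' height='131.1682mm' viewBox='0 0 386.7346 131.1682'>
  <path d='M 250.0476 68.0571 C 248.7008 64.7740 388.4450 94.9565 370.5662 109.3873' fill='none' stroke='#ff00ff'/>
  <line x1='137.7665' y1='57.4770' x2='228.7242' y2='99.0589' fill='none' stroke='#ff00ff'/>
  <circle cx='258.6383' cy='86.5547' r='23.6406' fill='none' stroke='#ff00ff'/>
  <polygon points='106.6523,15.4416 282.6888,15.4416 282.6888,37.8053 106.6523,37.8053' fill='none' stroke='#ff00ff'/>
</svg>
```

(Gcodetools for Inkscape — laser output)
G21
G90
G0 X250.0476 Y63.1111
M3 S215
G1 X284.6677 Y57.0619 F3197
G1 X346.9675 Y39.6394
G1 X370.5662 Y21.7809
G0 X137.7665 Y73.6912
M3 S215
G1 X228.7242 Y32.1093 F3197
G0 X282.2789 Y44.6135
M3 S215
G1 X270.4586 Y65.0869 F3197
G1 X246.8180 Y65.0869
G1 X234.9977 Y44.6135
G1 X246.8180 Y24.1401
G1 X270.4586 Y24.1401
G1 X282.2789 Y44.6135
G0 X106.6523 Y115.7266
M3 S215
G1 X282.6888 Y115.7266 F3197
G1 X282.6888 Y93.3629
G1 X106.6523 Y93.3629
G1 X106.6523 Y115.7266
M5
G0 X0.0000 Y0.0000

Since the viewBox matches the mm dimensions, user units are millimetres directly. The only transform is the Y-flip y_m = 131.1682 − y_svg.

Shape 1 is a cubic bezier drawn with `<path>`. Its stroke #ff00ff means engrave at S215, F3197. After flipping Y the toolpath is (250.0476,63.1111) → (284.6677,57.0619) → (346.9675,39.6394) → (370.5662,21.7809).

Shape 2 is a line segment drawn with `<line>`. Its stroke #ff00ff means engrave at S215, F3197. After flipping Y the toolpath is (137.7665,73.6912) → (228.7242,32.1093).

Shape 3 is a circle drawn with `<circle>`. Its stroke #ff00ff means engrave at S215, F3197. After flipping Y the toolpath is (282.2789,44.6135) → (270.4586,65.0869) → (246.8180,65.0869) → (234.9977,44.6135) → (246.8180,24.1401) → (270.4586,24.1401) → (282.2789,44.6135), returning to the start.

Shape 4 is a rectangle drawn with `<polygon>`. Its stroke #ff00ff means engrave at S215, F3197. After flipping Y the toolpath is (106.6523,115.7266) → (282.6888,115.7266) → (282.6888,93.3629) → (106.6523,93.3629) → (106.6523,115.7266), returning to the start.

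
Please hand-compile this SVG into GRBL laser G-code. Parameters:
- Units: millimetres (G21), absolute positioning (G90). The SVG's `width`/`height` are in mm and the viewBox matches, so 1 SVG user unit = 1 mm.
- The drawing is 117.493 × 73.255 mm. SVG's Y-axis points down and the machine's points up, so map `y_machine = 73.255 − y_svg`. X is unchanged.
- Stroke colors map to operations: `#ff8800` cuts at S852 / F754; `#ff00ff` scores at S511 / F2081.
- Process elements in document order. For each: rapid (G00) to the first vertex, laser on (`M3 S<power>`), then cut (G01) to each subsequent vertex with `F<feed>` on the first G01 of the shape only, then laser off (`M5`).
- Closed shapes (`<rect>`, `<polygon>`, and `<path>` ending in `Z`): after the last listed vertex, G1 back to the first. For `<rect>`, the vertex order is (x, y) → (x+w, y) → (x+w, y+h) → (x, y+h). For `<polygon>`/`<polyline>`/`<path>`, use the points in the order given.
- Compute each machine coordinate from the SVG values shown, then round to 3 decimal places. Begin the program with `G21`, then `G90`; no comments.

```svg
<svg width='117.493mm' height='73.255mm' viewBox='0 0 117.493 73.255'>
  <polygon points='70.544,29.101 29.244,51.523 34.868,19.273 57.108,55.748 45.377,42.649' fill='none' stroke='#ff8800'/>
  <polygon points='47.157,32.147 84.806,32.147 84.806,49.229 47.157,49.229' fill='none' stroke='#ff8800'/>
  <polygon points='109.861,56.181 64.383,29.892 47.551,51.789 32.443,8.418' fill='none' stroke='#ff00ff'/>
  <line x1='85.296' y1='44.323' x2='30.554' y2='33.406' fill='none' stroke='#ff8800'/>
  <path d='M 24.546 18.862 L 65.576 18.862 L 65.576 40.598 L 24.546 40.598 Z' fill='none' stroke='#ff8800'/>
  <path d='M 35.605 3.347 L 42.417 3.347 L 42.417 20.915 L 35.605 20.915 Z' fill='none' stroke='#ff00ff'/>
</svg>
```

G21
G90
G00 X70.544 Y44.154
M3 S852
G01 X29.244 Y21.732 F754
G01 X34.868 Y53.982
G01 X57.108 Y17.507
G01 X45.377 Y30.606
G01 X70.544 Y44.154
M5
G00 X47.157 Y41.108
M3 S852
G01 X84.806 Y41.108 F754
G01 X84.806 Y24.026
G01 X47.157 Y24.026
G01 X47.157 Y41.108
M5
G00 X109.861 Y17.074
M3 S511
G01 X64.383 Y43.363 F2081
G01 X47.551 Y21.466
G01 X32.443 Y64.837
G01 X109.861 Y17.074
M5
G00 X85.296 Y28.932
M3 S852
G01 X30.554 Y39.849 F754
M5
G00 X24.546 Y54.393
M3 S852
G01 X65.576 Y54.393 F754
G01 X65.576 Y32.657
G01 X24.546 Y32.657
G01 X24.546 Y54.393
M5
G00 X35.605 Y69.908
M3 S511
G01 X42.417 Y69.908 F2081
G01 X42.417 Y52.340
G01 X35.605 Y52.340
G01 X35.605 Y69.908
M5

viewBox `0 0 117.493 73.255` with mm width/height → 1 unit = 1 mm. Flip: y_m = 73.255 − y_svg.

**Shape 1** — `<polygon>` closed polygon, stroke `#ff8800` → cut (S852, F754). Machine vertices: (70.544,44.154) → (29.244,21.732) → (34.868,53.982) → (57.108,17.507) → (45.377,30.606) → (70.544,44.154). Closed: final G1 returns to the first vertex.

**Shape 2** — `<polygon>` rectangle, stroke `#ff8800` → cut (S852, F754). Machine vertices: (47.157,41.108) → (84.806,41.108) → (84.806,24.026) → (47.157,24.026) → (47.157,41.108). Closed: final G1 returns to the first vertex.

**Shape 3** — `<polygon>` closed polygon, stroke `#ff00ff` → score (S511, F2081). Machine vertices: (109.861,17.074) → (64.383,43.363) → (47.551,21.466) → (32.443,64.837) → (109.861,17.074). Closed: final G1 returns to the first vertex.

**Shape 4** — `<line>` line segment, stroke `#ff8800` → cut (S852, F754). Machine vertices: (85.296,28.932) → (30.554,39.849). Open path.

**Shape 5** — `<path>` rectangle, stroke `#ff8800` → cut (S852, F754). Machine vertices: (24.546,54.393) → (65.576,54.393) → (65.576,32.657) → (24.546,32.657) → (24.546,54.393). Closed: final G1 returns to the first vertex.

**Shape 6** — `<path>` rectangle, stroke `#ff00ff` → score (S511, F2081). Machine vertices: (35.605,69.908) → (42.417,69.908) → (42.417,52.340) → (35.605,52.340) → (35.605,69.908). Closed: final G1 returns to the first vertex.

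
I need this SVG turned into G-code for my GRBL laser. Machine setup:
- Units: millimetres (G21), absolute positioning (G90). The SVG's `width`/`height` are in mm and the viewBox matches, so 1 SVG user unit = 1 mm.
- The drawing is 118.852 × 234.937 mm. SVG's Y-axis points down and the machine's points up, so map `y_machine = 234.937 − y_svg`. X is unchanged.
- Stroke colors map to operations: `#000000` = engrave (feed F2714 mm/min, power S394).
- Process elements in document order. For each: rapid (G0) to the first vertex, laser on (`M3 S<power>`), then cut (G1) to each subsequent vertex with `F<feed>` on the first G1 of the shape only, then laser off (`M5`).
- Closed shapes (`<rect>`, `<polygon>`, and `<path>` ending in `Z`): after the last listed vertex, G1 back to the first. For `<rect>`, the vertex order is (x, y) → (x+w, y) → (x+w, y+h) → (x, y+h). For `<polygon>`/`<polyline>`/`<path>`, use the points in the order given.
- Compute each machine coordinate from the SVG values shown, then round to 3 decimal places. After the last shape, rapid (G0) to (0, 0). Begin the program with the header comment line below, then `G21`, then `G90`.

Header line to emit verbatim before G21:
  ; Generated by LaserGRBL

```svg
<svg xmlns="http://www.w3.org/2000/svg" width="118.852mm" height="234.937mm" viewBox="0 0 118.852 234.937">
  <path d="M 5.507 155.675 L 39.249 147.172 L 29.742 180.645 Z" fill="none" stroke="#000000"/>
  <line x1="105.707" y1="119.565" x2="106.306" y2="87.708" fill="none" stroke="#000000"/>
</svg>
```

; Generated by LaserGRBL
G21
G90
G0 X5.507 Y79.262
M3 S394
G1 X39.249 Y87.765 F2714
G1 X29.742 Y54.292
G1 X5.507 Y79.262
M5
G0 X105.707 Y115.372
M3 S394
G1 X106.306 Y147.229 F2714
M5
G0 X0.000 Y0.000

1 u = 1 mm; y_m = 234.937 − y.

[1] `<path>` regular polygon, #000000→engrave S394 F2714: (5.507,79.262) → (39.249,87.765) → (29.742,54.292) → (5.507,79.262) (closed)

[2] `<line>` line segment, #000000→engrave S394 F2714: (105.707,115.372) → (106.306,147.229)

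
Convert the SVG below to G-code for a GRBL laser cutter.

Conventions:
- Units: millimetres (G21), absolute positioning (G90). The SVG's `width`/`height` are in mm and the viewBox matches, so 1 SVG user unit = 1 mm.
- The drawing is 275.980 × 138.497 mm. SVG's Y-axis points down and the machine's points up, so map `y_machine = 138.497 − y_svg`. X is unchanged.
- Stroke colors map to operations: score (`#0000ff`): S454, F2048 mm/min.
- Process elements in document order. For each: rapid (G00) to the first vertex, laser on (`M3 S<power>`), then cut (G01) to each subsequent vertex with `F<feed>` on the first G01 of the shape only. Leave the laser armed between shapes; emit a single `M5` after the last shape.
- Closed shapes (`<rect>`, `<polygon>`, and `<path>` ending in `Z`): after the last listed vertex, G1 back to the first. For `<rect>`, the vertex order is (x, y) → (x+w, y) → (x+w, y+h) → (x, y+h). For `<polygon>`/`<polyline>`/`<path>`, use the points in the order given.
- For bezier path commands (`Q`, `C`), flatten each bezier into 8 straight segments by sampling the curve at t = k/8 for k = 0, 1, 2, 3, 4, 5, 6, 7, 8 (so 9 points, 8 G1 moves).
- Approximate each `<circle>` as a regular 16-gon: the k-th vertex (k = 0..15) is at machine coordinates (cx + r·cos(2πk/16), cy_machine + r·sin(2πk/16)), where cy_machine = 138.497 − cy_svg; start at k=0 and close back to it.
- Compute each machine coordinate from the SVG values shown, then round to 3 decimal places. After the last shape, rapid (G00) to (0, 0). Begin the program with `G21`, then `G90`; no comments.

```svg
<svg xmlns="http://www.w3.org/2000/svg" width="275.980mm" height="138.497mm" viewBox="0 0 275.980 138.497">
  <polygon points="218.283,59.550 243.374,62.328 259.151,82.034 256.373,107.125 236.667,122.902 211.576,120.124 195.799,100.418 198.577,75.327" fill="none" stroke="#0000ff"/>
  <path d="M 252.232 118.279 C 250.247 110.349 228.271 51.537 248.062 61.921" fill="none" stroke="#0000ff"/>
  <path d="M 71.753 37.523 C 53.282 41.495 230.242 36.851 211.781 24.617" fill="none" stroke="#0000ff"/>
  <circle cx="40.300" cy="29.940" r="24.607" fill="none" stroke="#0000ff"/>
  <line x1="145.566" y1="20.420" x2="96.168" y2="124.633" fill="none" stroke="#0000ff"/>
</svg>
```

G21
G90
G00 X218.283 Y78.947
M3 S454
G01 X243.374 Y76.169 F2048
G01 X259.151 Y56.463
G01 X256.373 Y31.372
G01 X236.667 Y15.595
G01 X211.576 Y18.373
G01 X195.799 Y38.079
G01 X198.577 Y63.170
G01 X218.283 Y78.947
G00 X252.232 Y20.218
M3 S454
G01 X250.671 Y25.342 F2048
G01 X247.960 Y33.830
G01 X244.822 Y44.273
G01 X241.981 Y55.265
G01 X240.161 Y65.398
G01 X240.085 Y73.266
G01 X242.478 Y77.461
G01 X248.062 Y76.576
G00 X71.753 Y100.974
M3 S454
G01 X73.224 Y99.886 F2048
G01 X88.436 Y99.594
G01 X112.809 Y100.086
G01 X141.763 Y101.350
G01 X170.718 Y103.373
G01 X195.092 Y106.144
G01 X210.307 Y109.650
G01 X211.781 Y113.880
G00 X64.907 Y108.557
M3 S454
G01 X63.034 Y117.974 F2048
G01 X57.700 Y125.957
G01 X49.717 Y131.291
G01 X40.300 Y133.164
G01 X30.883 Y131.291
G01 X22.900 Y125.957
G01 X17.566 Y117.974
G01 X15.693 Y108.557
G01 X17.566 Y99.140
G01 X22.900 Y91.157
G01 X30.883 Y85.823
G01 X40.300 Y83.950
G01 X49.717 Y85.823
G01 X57.700 Y91.157
G01 X63.034 Y99.140
G01 X64.907 Y108.557
G00 X145.566 Y118.077
M3 S454
G01 X96.168 Y13.864 F2048
M5
G00 X0.000 Y0.000

viewBox `0 0 275.980 138.497` with mm width/height → 1 unit = 1 mm. Flip: y_m = 138.497 − y_svg.

**Shape 1** — `<polygon>` regular polygon, stroke `#0000ff` → score (S454, F2048). Machine vertices: (218.283,78.947) → (243.374,76.169) → (259.151,56.463) → (256.373,31.372) → (236.667,15.595) → (211.576,18.373) → (195.799,38.079) → (198.577,63.170) → (218.283,78.947). Closed: final G1 returns to the first vertex.

**Shape 2** — `<path>` cubic bezier, stroke `#0000ff` → score (S454, F2048). Control points (SVG): P0=(252.232,118.279), P1=(250.247,110.349), P2=(228.271,51.537), P3=(248.062,61.921); sampled at t=k/8. Machine vertices: (252.232,20.218) → (250.671,25.342) → (247.960,33.830) → (244.822,44.273) → (241.981,55.265) → (240.161,65.398) → (240.085,73.266) → (242.478,77.461) → (248.062,76.576). Open path.

**Shape 3** — `<path>` cubic bezier, stroke `#0000ff` → score (S454, F2048). Control points (SVG): P0=(71.753,37.523), P1=(53.282,41.495), P2=(230.242,36.851), P3=(211.781,24.617); sampled at t=k/8. Machine vertices: (71.753,100.974) → (73.224,99.886) → (88.436,99.594) → (112.809,100.086) → (141.763,101.350) → (170.718,103.373) → (195.092,106.144) → (210.307,109.650) → (211.781,113.880). Open path.

**Shape 4** — `<circle>` circle, stroke `#0000ff` → score (S454, F2048). Machine vertices: (64.907,108.557) → (63.034,117.974) → (57.700,125.957) → (49.717,131.291) → (40.300,133.164) → (30.883,131.291) → (22.900,125.957) → (17.566,117.974) → (15.693,108.557) → (17.566,99.140) → (22.900,91.157) → (30.883,85.823) → (40.300,83.950) → (49.717,85.823) → (57.700,91.157) → (63.034,99.140) → (64.907,108.557). Closed: final G1 returns to the first vertex.

**Shape 5** — `<line>` line segment, stroke `#0000ff` → score (S454, F2048). Machine vertices: (145.566,118.077) → (96.168,13.864). Open path.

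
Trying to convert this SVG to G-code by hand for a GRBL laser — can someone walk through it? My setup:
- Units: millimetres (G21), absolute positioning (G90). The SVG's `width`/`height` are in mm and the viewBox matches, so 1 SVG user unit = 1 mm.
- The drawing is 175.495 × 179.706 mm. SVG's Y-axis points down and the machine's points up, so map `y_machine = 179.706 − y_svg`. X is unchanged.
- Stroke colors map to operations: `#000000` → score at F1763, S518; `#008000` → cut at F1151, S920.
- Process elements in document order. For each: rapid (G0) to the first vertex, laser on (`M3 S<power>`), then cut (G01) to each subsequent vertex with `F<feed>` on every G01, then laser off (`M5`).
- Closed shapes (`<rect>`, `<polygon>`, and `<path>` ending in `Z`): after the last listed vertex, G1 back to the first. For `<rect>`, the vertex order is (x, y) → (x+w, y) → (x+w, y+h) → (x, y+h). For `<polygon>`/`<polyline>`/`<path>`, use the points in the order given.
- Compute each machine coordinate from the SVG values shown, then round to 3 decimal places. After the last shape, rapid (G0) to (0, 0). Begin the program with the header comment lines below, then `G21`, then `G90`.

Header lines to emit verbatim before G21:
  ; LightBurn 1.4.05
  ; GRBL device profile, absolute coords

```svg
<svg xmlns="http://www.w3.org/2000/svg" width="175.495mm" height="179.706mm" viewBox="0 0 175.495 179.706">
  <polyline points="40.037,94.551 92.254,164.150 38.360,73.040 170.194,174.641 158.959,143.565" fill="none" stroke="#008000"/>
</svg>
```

1 u = 1 mm; y_m = 179.706 − y.

[1] `<polyline>` open polyline, #008000→cut S920 F1151: (40.037,85.155) → (92.254,15.556) → (38.360,106.666) → (170.194,5.065) → (158.959,36.141)

; LightBurn 1.4.05
; GRBL device profile, absolute coords
G21
G90
G0 X40.037 Y85.155
M3 S920
G01 X92.254 Y15.556 F1151
G01 X38.360 Y106.666 F1151
G01 X170.194 Y5.065 F1151
G01 X158.959 Y36.141 F1151
M5
G0 X0.000 Y0.000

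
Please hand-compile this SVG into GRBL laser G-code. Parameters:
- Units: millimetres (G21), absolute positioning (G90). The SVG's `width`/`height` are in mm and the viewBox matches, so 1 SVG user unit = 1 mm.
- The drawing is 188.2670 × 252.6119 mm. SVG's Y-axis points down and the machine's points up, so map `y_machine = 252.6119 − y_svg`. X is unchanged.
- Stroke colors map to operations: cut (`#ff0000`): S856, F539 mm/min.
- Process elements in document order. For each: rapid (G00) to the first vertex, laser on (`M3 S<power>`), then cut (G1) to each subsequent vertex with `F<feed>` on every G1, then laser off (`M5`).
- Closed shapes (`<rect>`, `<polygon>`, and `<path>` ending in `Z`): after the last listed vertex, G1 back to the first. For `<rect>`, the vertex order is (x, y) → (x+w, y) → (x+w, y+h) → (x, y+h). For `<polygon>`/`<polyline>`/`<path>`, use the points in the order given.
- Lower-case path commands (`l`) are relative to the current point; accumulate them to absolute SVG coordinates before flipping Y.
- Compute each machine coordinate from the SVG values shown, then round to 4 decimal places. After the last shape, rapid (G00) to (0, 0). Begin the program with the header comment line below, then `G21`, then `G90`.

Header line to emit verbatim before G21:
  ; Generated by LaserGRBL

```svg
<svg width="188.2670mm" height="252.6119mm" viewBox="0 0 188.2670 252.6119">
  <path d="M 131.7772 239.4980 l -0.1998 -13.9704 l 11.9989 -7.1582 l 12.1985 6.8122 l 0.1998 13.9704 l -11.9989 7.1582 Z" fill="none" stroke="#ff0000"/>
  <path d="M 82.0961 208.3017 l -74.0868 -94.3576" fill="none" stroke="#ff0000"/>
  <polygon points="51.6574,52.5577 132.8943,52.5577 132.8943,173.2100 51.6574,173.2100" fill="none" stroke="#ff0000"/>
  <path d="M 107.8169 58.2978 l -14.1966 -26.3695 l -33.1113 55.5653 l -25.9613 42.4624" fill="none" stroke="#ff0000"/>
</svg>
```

1 u = 1 mm; y_m = 252.6119 − y.

[1] `<path>` regular polygon, #ff0000→cut S856 F539: (131.7772,13.1139) → (131.5774,27.0843) → (143.5763,34.2425) → (155.7748,27.4303) → (155.9746,13.4599) → (143.9757,6.3017) → (131.7772,13.1139) (closed)

[2] `<path>` line segment, #ff0000→cut S856 F539: (82.0961,44.3102) → (8.0093,138.6678)

[3] `<polygon>` rectangle, #ff0000→cut S856 F539: (51.6574,200.0542) → (132.8943,200.0542) → (132.8943,79.4019) → (51.6574,79.4019) → (51.6574,200.0542) (closed)

[4] `<path>` open polyline, #ff0000→cut S856 F539: (107.8169,194.3141) → (93.6203,220.6836) → (60.5090,165.1183) → (34.5477,122.6559)

; Generated by LaserGRBL
G21
G90
G00 X131.7772 Y13.1139
M3 S856
G1 X131.5774 Y27.0843 F539
G1 X143.5763 Y34.2425 F539
G1 X155.7748 Y27.4303 F539
G1 X155.9746 Y13.4599 F539
G1 X143.9757 Y6.3017 F539
G1 X131.7772 Y13.1139 F539
M5
G00 X82.0961 Y44.3102
M3 S856
G1 X8.0093 Y138.6678 F539
M5
G00 X51.6574 Y200.0542
M3 S856
G1 X132.8943 Y200.0542 F539
G1 X132.8943 Y79.4019 F539
G1 X51.6574 Y79.4019 F539
G1 X51.6574 Y200.0542 F539
M5
G00 X107.8169 Y194.3141
M3 S856
G1 X93.6203 Y220.6836 F539
G1 X60.5090 Y165.1183 F539
G1 X34.5477 Y122.6559 F539
M5
G00 X0.0000 Y0.0000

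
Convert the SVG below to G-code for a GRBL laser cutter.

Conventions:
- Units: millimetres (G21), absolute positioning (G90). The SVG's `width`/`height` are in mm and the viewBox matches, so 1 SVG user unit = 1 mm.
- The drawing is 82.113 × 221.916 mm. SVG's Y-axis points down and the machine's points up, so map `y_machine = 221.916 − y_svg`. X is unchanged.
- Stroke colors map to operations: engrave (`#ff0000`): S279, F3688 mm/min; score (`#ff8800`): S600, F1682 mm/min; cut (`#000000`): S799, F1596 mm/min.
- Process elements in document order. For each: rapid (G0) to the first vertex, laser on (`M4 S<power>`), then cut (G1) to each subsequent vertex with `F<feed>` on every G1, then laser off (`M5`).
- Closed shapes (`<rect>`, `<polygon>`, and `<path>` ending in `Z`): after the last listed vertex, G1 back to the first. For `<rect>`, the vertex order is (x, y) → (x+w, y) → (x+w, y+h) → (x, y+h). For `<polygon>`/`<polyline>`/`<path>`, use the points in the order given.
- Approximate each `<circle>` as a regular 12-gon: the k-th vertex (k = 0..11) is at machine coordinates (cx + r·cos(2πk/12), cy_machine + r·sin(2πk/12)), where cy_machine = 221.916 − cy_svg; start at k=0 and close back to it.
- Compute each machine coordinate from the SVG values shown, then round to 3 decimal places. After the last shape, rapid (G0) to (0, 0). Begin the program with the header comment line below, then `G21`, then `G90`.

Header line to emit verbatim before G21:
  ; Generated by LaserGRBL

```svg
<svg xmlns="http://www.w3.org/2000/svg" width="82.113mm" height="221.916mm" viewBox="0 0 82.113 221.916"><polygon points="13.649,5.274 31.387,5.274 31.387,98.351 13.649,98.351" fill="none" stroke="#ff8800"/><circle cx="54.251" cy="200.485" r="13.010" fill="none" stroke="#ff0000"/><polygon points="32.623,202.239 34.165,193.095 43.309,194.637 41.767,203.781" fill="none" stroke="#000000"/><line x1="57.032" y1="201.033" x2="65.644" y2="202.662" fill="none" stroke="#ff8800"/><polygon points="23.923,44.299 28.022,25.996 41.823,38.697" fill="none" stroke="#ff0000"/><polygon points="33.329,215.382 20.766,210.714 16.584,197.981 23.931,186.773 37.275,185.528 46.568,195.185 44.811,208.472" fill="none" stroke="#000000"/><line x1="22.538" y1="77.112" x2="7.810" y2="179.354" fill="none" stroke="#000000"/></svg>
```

1 u = 1 mm; y_m = 221.916 − y.

[1] `<polygon>` rectangle, #ff8800→score S600 F1682: (13.649,216.642) → (31.387,216.642) → (31.387,123.565) → (13.649,123.565) → (13.649,216.642) (closed)

[2] `<circle>` circle, #ff0000→engrave S279 F3688: (67.261,21.431) → (65.518,27.936) → (60.756,32.698) → (54.251,34.441) → (47.746,32.698) → (42.984,27.936) → (41.241,21.431) → (42.984,14.926) → (47.746,10.164) → (54.251,8.421) → (60.756,10.164) → (65.518,14.926) → (67.261,21.431) (closed)

[3] `<polygon>` regular polygon, #000000→cut S799 F1596: (32.623,19.677) → (34.165,28.821) → (43.309,27.279) → (41.767,18.135) → (32.623,19.677) (closed)

[4] `<line>` line segment, #ff8800→score S600 F1682: (57.032,20.883) → (65.644,19.254)

[5] `<polygon>` regular polygon, #ff0000→engrave S279 F3688: (23.923,177.617) → (28.022,195.920) → (41.823,183.219) → (23.923,177.617) (closed)

[6] `<polygon>` regular polygon, #000000→cut S799 F1596: (33.329,6.534) → (20.766,11.202) → (16.584,23.935) → (23.931,35.143) → (37.275,36.388) → (46.568,26.731) → (44.811,13.444) → (33.329,6.534) (closed)

[7] `<line>` line segment, #000000→cut S799 F1596: (22.538,144.804) → (7.810,42.562)

; Generated by LaserGRBL
G21
G90
G0 X13.649 Y216.642
M4 S600
G1 X31.387 Y216.642 F1682
G1 X31.387 Y123.565 F1682
G1 X13.649 Y123.565 F1682
G1 X13.649 Y216.642 F1682
M5
G0 X67.261 Y21.431
M4 S279
G1 X65.518 Y27.936 F3688
G1 X60.756 Y32.698 F3688
G1 X54.251 Y34.441 F3688
G1 X47.746 Y32.698 F3688
G1 X42.984 Y27.936 F3688
G1 X41.241 Y21.431 F3688
G1 X42.984 Y14.926 F3688
G1 X47.746 Y10.164 F3688
G1 X54.251 Y8.421 F3688
G1 X60.756 Y10.164 F3688
G1 X65.518 Y14.926 F3688
G1 X67.261 Y21.431 F3688
M5
G0 X32.623 Y19.677
M4 S799
G1 X34.165 Y28.821 F1596
G1 X43.309 Y27.279 F1596
G1 X41.767 Y18.135 F1596
G1 X32.623 Y19.677 F1596
M5
G0 X57.032 Y20.883
M4 S600
G1 X65.644 Y19.254 F1682
M5
G0 X23.923 Y177.617
M4 S279
G1 X28.022 Y195.920 F3688
G1 X41.823 Y183.219 F3688
G1 X23.923 Y177.617 F3688
M5
G0 X33.329 Y6.534
M4 S799
G1 X20.766 Y11.202 F1596
G1 X16.584 Y23.935 F1596
G1 X23.931 Y35.143 F1596
G1 X37.275 Y36.388 F1596
G1 X46.568 Y26.731 F1596
G1 X44.811 Y13.444 F1596
G1 X33.329 Y6.534 F1596
M5
G0 X22.538 Y144.804
M4 S799
G1 X7.810 Y42.562 F1596
M5
G0 X0.000 Y0.000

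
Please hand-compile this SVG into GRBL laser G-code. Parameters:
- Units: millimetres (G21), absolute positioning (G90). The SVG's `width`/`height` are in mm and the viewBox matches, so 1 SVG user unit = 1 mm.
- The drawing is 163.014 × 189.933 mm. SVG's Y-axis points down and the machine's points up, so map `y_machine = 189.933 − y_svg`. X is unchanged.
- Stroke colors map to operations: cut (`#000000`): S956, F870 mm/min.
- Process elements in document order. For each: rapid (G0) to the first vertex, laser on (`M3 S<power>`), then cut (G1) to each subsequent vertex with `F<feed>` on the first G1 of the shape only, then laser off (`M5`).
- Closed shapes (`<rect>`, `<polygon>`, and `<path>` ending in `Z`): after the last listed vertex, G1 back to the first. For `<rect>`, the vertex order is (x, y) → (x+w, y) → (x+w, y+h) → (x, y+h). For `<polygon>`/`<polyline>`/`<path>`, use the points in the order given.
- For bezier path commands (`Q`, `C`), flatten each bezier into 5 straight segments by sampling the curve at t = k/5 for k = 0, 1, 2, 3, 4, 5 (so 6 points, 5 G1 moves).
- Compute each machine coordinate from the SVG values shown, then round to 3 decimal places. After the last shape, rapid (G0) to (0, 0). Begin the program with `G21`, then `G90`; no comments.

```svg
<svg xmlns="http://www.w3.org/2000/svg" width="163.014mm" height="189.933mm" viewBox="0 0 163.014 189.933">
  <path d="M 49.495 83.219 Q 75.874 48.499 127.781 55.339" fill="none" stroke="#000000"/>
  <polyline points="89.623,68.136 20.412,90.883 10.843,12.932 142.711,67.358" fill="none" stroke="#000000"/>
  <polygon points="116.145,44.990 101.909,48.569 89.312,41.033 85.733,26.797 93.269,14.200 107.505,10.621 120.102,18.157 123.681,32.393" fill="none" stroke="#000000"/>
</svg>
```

1 u = 1 mm; y_m = 189.933 − y.

[1] `<path>` quadratic bezier, #000000→cut S956 F870: (49.495,106.714) → (61.068,118.940) → (74.683,127.840) → (90.340,133.416) → (108.039,135.668) → (127.781,134.594)

[2] `<polyline>` open polyline, #000000→cut S956 F870: (89.623,121.797) → (20.412,99.050) → (10.843,177.001) → (142.711,122.575)

[3] `<polygon>` regular polygon, #000000→cut S956 F870: (116.145,144.943) → (101.909,141.364) → (89.312,148.900) → (85.733,163.136) → (93.269,175.733) → (107.505,179.312) → (120.102,171.776) → (123.681,157.540) → (116.145,144.943) (closed)

G21
G90
G0 X49.495 Y106.714
M3 S956
G1 X61.068 Y118.940 F870
G1 X74.683 Y127.840
G1 X90.340 Y133.416
G1 X108.039 Y135.668
G1 X127.781 Y134.594
M5
G0 X89.623 Y121.797
M3 S956
G1 X20.412 Y99.050 F870
G1 X10.843 Y177.001
G1 X142.711 Y122.575
M5
G0 X116.145 Y144.943
M3 S956
G1 X101.909 Y141.364 F870
G1 X89.312 Y148.900
G1 X85.733 Y163.136
G1 X93.269 Y175.733
G1 X107.505 Y179.312
G1 X120.102 Y171.776
G1 X123.681 Y157.540
G1 X116.145 Y144.943
M5
G0 X0.000 Y0.000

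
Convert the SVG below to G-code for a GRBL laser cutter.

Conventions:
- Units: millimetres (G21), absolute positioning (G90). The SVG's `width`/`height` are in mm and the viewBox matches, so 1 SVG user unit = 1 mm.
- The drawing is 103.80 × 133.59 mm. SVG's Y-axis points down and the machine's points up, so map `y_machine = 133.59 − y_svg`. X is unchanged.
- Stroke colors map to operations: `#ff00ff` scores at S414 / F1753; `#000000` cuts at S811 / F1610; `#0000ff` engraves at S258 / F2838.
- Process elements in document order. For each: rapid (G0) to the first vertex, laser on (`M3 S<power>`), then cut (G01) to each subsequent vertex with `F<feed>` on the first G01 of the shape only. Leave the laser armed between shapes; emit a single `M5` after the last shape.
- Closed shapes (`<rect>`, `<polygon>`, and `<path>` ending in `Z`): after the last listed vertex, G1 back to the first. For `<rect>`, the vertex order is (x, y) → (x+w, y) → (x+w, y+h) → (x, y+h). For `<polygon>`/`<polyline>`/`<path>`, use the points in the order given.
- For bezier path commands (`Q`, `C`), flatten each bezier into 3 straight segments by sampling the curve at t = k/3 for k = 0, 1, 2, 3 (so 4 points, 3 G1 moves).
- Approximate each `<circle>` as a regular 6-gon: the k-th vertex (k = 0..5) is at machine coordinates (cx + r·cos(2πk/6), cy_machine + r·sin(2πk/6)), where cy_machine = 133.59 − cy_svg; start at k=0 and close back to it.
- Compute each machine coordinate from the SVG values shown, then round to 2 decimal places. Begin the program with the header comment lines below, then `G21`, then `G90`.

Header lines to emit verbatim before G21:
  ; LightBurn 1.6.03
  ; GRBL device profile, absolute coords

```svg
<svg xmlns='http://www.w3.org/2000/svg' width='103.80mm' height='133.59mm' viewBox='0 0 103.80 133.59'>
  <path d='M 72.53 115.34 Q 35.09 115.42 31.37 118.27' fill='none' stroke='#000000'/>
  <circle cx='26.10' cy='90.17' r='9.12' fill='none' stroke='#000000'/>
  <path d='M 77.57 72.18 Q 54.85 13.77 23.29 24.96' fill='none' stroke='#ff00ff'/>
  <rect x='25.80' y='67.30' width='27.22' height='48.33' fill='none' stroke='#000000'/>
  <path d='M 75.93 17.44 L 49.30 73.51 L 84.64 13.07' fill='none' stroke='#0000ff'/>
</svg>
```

; LightBurn 1.6.03
; GRBL device profile, absolute coords
G21
G90
G0 X72.53 Y18.25
M3 S811
G01 X51.32 Y17.89 F1610
G01 X37.60 Y16.91
G01 X31.37 Y15.32
G0 X35.22 Y43.42
M3 S811
G01 X30.66 Y51.32 F1610
G01 X21.54 Y51.32
G01 X16.98 Y43.42
G01 X21.54 Y35.52
G01 X30.66 Y35.52
G01 X35.22 Y43.42
G0 X77.57 Y61.41
M3 S414
G01 X61.44 Y92.62 F1753
G01 X43.35 Y108.36
G01 X23.29 Y108.63
G0 X25.80 Y66.29
M3 S811
G01 X53.02 Y66.29 F1610
G01 X53.02 Y17.96
G01 X25.80 Y17.96
G01 X25.80 Y66.29
G0 X75.93 Y116.15
M3 S258
G01 X49.30 Y60.08 F2838
G01 X84.64 Y120.52
M5

1 u = 1 mm; y_m = 133.59 − y.

[1] `<path>` quadratic bezier, #000000→cut S811 F1610: (72.53,18.25) → (51.32,17.89) → (37.60,16.91) → (31.37,15.32)

[2] `<circle>` circle, #000000→cut S811 F1610: (35.22,43.42) → (30.66,51.32) → (21.54,51.32) → (16.98,43.42) → (21.54,35.52) → (30.66,35.52) → (35.22,43.42) (closed)

[3] `<path>` quadratic bezier, #ff00ff→score S414 F1753: (77.57,61.41) → (61.44,92.62) → (43.35,108.36) → (23.29,108.63)

[4] `<rect>` rectangle, #000000→cut S811 F1610: (25.80,66.29) → (53.02,66.29) → (53.02,17.96) → (25.80,17.96) → (25.80,66.29) (closed)

[5] `<path>` open polyline, #0000ff→engrave S258 F2838: (75.93,116.15) → (49.30,60.08) → (84.64,120.52)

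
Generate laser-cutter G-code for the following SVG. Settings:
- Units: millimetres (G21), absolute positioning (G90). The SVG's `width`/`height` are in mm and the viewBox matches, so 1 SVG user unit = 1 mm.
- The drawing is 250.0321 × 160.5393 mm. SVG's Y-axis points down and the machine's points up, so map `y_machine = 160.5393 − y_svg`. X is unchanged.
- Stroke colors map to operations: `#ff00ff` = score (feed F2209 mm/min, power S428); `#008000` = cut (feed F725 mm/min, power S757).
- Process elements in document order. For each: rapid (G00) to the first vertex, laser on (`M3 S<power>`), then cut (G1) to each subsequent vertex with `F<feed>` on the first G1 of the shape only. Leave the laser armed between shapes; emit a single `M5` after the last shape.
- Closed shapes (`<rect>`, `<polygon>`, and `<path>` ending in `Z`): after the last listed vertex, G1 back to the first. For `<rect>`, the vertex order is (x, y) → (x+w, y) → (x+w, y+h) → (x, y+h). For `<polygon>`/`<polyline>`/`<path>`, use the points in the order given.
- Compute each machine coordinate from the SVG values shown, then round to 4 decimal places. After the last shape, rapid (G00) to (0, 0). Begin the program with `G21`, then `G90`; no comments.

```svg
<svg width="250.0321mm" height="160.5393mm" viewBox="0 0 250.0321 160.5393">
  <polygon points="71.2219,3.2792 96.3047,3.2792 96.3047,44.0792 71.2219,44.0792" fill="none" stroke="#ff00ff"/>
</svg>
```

1 u = 1 mm; y_m = 160.5393 − y.

[1] `<polygon>` rectangle, #ff00ff→score S428 F2209: (71.2219,157.2601) → (96.3047,157.2601) → (96.3047,116.4601) → (71.2219,116.4601) → (71.2219,157.2601) (closed)

G21
G90
G00 X71.2219 Y157.2601
M3 S428
G1 X96.3047 Y157.2601 F2209
G1 X96.3047 Y116.4601
G1 X71.2219 Y116.4601
G1 X71.2219 Y157.2601
M5
G00 X0.0000 Y0.0000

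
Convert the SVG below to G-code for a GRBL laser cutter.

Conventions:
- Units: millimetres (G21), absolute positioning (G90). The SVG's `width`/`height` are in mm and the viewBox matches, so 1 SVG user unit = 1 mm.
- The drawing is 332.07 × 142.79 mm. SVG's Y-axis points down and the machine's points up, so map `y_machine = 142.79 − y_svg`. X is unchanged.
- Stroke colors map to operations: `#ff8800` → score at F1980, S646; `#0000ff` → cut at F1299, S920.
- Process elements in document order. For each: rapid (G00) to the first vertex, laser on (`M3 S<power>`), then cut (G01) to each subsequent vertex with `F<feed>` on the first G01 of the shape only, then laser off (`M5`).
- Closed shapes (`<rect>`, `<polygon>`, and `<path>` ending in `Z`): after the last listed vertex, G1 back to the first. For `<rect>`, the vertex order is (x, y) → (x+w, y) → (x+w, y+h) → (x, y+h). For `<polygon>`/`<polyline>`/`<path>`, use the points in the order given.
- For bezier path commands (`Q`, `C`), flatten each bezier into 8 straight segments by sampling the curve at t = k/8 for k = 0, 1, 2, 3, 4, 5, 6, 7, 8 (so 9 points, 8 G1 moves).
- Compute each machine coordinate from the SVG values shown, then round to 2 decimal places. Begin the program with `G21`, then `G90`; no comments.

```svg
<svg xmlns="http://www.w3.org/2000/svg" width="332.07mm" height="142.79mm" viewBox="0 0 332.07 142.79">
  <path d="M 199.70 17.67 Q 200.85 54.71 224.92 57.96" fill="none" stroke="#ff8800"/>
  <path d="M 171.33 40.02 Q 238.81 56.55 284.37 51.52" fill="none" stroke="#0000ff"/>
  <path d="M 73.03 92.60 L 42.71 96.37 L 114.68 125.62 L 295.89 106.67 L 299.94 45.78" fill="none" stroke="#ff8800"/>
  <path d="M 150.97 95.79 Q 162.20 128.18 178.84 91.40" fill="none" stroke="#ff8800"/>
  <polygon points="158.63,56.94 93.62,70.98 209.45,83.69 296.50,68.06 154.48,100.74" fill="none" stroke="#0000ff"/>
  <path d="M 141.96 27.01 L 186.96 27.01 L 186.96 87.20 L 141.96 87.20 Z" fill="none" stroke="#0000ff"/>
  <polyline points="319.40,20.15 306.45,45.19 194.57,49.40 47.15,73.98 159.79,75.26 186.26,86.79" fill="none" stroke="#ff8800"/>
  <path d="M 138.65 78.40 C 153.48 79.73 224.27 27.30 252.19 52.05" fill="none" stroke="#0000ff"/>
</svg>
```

1 u = 1 mm; y_m = 142.79 − y.

[1] `<path>` quadratic bezier, #ff8800→score S646 F1980: (199.70,125.12) → (200.35,116.39) → (201.71,108.71) → (203.79,102.09) → (206.58,96.53) → (210.09,92.02) → (214.32,88.57) → (219.26,86.17) → (224.92,84.83)

[2] `<path>` quadratic bezier, #0000ff→cut S920 F1299: (171.33,102.77) → (187.86,98.97) → (203.70,95.85) → (218.86,93.40) → (233.33,91.63) → (247.12,90.53) → (260.22,90.10) → (272.64,90.35) → (284.37,91.27)

[3] `<path>` open polyline, #ff8800→score S646 F1980: (73.03,50.19) → (42.71,46.42) → (114.68,17.17) → (295.89,36.12) → (299.94,97.01)

[4] `<path>` quadratic bezier, #ff8800→score S646 F1980: (150.97,47.00) → (153.86,39.98) → (156.92,35.13) → (160.15,32.43) → (163.55,31.90) → (167.12,33.53) → (170.86,37.32) → (174.76,43.28) → (178.84,51.39)

[5] `<polygon>` closed polygon, #0000ff→cut S920 F1299: (158.63,85.85) → (93.62,71.81) → (209.45,59.10) → (296.50,74.73) → (154.48,42.05) → (158.63,85.85) (closed)

[6] `<path>` rectangle, #0000ff→cut S920 F1299: (141.96,115.78) → (186.96,115.78) → (186.96,55.59) → (141.96,55.59) → (141.96,115.78) (closed)

[7] `<polyline>` open polyline, #ff8800→score S646 F1980: (319.40,122.64) → (306.45,97.60) → (194.57,93.39) → (47.15,68.81) → (159.79,67.53) → (186.26,56.00)

[8] `<path>` cubic bezier, #0000ff→cut S920 F1299: (138.65,64.39) → (146.64,66.16) → (158.72,71.43) → (173.73,78.67) → (190.51,86.35) → (207.91,92.93) → (224.76,96.88) → (239.90,96.66) → (252.19,90.74)

G21
G90
G00 X199.70 Y125.12
M3 S646
G01 X200.35 Y116.39 F1980
G01 X201.71 Y108.71
G01 X203.79 Y102.09
G01 X206.58 Y96.53
G01 X210.09 Y92.02
G01 X214.32 Y88.57
G01 X219.26 Y86.17
G01 X224.92 Y84.83
M5
G00 X171.33 Y102.77
M3 S920
G01 X187.86 Y98.97 F1299
G01 X203.70 Y95.85
G01 X218.86 Y93.40
G01 X233.33 Y91.63
G01 X247.12 Y90.53
G01 X260.22 Y90.10
G01 X272.64 Y90.35
G01 X284.37 Y91.27
M5
G00 X73.03 Y50.19
M3 S646
G01 X42.71 Y46.42 F1980
G01 X114.68 Y17.17
G01 X295.89 Y36.12
G01 X299.94 Y97.01
M5
G00 X150.97 Y47.00
M3 S646
G01 X153.86 Y39.98 F1980
G01 X156.92 Y35.13
G01 X160.15 Y32.43
G01 X163.55 Y31.90
G01 X167.12 Y33.53
G01 X170.86 Y37.32
G01 X174.76 Y43.28
G01 X178.84 Y51.39
M5
G00 X158.63 Y85.85
M3 S920
G01 X93.62 Y71.81 F1299
G01 X209.45 Y59.10
G01 X296.50 Y74.73
G01 X154.48 Y42.05
G01 X158.63 Y85.85
M5
G00 X141.96 Y115.78
M3 S920
G01 X186.96 Y115.78 F1299
G01 X186.96 Y55.59
G01 X141.96 Y55.59
G01 X141.96 Y115.78
M5
G00 X319.40 Y122.64
M3 S646
G01 X306.45 Y97.60 F1980
G01 X194.57 Y93.39
G01 X47.15 Y68.81
G01 X159.79 Y67.53
G01 X186.26 Y56.00
M5
G00 X138.65 Y64.39
M3 S920
G01 X146.64 Y66.16 F1299
G01 X158.72 Y71.43
G01 X173.73 Y78.67
G01 X190.51 Y86.35
G01 X207.91 Y92.93
G01 X224.76 Y96.88
G01 X239.90 Y96.66
G01 X252.19 Y90.74
M5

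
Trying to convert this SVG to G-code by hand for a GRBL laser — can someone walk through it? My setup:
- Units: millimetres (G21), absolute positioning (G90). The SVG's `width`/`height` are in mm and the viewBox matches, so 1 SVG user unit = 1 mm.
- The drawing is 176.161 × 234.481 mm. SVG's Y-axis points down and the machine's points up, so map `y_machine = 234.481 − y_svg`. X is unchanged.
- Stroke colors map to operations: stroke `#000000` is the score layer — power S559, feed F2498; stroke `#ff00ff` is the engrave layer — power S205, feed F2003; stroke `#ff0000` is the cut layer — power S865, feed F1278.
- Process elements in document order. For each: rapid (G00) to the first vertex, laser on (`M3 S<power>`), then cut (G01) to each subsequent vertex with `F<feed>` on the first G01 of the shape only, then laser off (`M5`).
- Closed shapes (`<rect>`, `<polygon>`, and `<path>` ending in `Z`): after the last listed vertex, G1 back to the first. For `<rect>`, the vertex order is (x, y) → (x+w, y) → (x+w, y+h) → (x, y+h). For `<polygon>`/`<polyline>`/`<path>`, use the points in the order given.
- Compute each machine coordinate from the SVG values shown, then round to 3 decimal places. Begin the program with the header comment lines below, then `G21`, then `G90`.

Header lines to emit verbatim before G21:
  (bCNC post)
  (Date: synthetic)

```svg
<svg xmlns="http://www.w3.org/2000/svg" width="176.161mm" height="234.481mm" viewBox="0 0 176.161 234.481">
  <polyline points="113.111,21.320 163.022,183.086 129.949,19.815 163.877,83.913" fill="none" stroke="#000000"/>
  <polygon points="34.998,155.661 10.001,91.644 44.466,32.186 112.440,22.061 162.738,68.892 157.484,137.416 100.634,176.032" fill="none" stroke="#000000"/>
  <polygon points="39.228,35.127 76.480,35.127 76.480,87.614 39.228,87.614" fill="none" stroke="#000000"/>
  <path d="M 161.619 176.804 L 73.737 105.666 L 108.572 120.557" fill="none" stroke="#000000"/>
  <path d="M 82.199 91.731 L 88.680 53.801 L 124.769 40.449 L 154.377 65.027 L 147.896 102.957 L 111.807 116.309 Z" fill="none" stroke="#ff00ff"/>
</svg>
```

1 u = 1 mm; y_m = 234.481 − y.

[1] `<polyline>` open polyline, #000000→score S559 F2498: (113.111,213.161) → (163.022,51.395) → (129.949,214.666) → (163.877,150.568)

[2] `<polygon>` regular polygon, #000000→score S559 F2498: (34.998,78.820) → (10.001,142.837) → (44.466,202.295) → (112.440,212.420) → (162.738,165.589) → (157.484,97.065) → (100.634,58.449) → (34.998,78.820) (closed)

[3] `<polygon>` rectangle, #000000→score S559 F2498: (39.228,199.354) → (76.480,199.354) → (76.480,146.867) → (39.228,146.867) → (39.228,199.354) (closed)

[4] `<path>` open polyline, #000000→score S559 F2498: (161.619,57.677) → (73.737,128.815) → (108.572,113.924)

[5] `<path>` regular polygon, #ff00ff→engrave S205 F2003: (82.199,142.750) → (88.680,180.680) → (124.769,194.032) → (154.377,169.454) → (147.896,131.524) → (111.807,118.172) → (82.199,142.750) (closed)

(bCNC post)
(Date: synthetic)
G21
G90
G00 X113.111 Y213.161
M3 S559
G01 X163.022 Y51.395 F2498
G01 X129.949 Y214.666
G01 X163.877 Y150.568
M5
G00 X34.998 Y78.820
M3 S559
G01 X10.001 Y142.837 F2498
G01 X44.466 Y202.295
G01 X112.440 Y212.420
G01 X162.738 Y165.589
G01 X157.484 Y97.065
G01 X100.634 Y58.449
G01 X34.998 Y78.820
M5
G00 X39.228 Y199.354
M3 S559
G01 X76.480 Y199.354 F2498
G01 X76.480 Y146.867
G01 X39.228 Y146.867
G01 X39.228 Y199.354
M5
G00 X161.619 Y57.677
M3 S559
G01 X73.737 Y128.815 F2498
G01 X108.572 Y113.924
M5
G00 X82.199 Y142.750
M3 S205
G01 X88.680 Y180.680 F2003
G01 X124.769 Y194.032
G01 X154.377 Y169.454
G01 X147.896 Y131.524
G01 X111.807 Y118.172
G01 X82.199 Y142.750
M5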